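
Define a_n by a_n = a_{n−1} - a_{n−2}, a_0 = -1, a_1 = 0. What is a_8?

1

With companion matrix C = [[1, -1], [1, 0]], [a_n, a_{n−1}]ᵀ = C·[a_{n−1}, a_{n−2}]ᵀ, so [a_8, a_7]ᵀ = C⁷·[a_1, a_0]ᵀ.
C⁷ = [[1, -1], [1, 0]], giving [a_8, a_7]ᵀ = [[1], [0]].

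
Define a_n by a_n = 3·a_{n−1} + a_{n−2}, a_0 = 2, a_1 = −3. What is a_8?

With companion matrix A = [[3, 1], [1, 0]], [a_n, a_{n−1}]ᵀ = A·[a_{n−1}, a_{n−2}]ᵀ, so [a_8, a_7]ᵀ = A⁷·[a_1, a_0]ᵀ.
A⁷ = [[3927, 1189], [1189, 360]], giving [a_8, a_7]ᵀ = [[−9403], [−2847]].

−9403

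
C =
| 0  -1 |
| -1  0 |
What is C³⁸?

C² = I (check: tr C = 0 and det C = -1), so C³⁸ = I since 38 is even.

[[1, 0], [0, 1]]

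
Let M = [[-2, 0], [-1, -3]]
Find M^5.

[[-32, 0], [-211, -243]]

tr M = -5 and det M = 6, so the characteristic polynomial is λ² − (-5)λ + (6) with roots -2 and -3.
Eigenvectors give P = [[1, 0], [-1, 1]] with P⁻¹ = [[1, 0], [1, 1]], and M = P·diag(-2, -3)·P⁻¹.
Then M^5 = P·diag(-32, -243)·P⁻¹ = [[-32, 0], [32, -243]] · [[1, 0], [1, 1]] = [[-32, 0], [-211, -243]].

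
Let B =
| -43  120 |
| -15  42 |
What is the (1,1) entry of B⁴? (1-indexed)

tr B = -1 and det B = -6, so the characteristic polynomial is λ² − (-1)λ + (-6) with roots 2 and -3.
Eigenvectors give P = [[-8, 3], [-3, 1]] with P⁻¹ = [[1, -3], [3, -8]], and B = P·diag(2, -3)·P⁻¹.
Then B⁴ = P·diag(16, 81)·P⁻¹ = [[-128, 243], [-48, 81]] · [[1, -3], [3, -8]] = [[601, -1560], [195, -504]].

601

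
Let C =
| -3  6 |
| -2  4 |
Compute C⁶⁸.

C² = C (a projection; rank 1, trace 1), so C⁶⁸ = C.

[[-3, 6], [-2, 4]]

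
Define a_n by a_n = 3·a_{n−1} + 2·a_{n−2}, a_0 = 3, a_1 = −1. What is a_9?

15311

With companion matrix T = [[3, 2], [1, 0]], [a_n, a_{n−1}]ᵀ = T·[a_{n−1}, a_{n−2}]ᵀ, so [a_9, a_8]ᵀ = T^8·[a_1, a_0]ᵀ.
T^8 = [[22363, 12558], [6279, 3526]], giving [a_9, a_8]ᵀ = [[15311], [4299]].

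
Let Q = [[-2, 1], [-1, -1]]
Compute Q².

[[3, -3], [3, 0]]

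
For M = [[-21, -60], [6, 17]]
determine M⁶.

tr M = -4 and det M = 3, so the characteristic polynomial is λ² − (-4)λ + (3) with roots -1 and -3.
Eigenvectors give P = [[-3, -10], [1, 3]] with P⁻¹ = [[3, 10], [-1, -3]], and M = P·diag(-1, -3)·P⁻¹.
Then M⁶ = P·diag(1, 729)·P⁻¹ = [[-3, -7290], [1, 2187]] · [[3, 10], [-1, -3]] = [[7281, 21840], [-2184, -6551]].

[[7281, 21840], [-2184, -6551]]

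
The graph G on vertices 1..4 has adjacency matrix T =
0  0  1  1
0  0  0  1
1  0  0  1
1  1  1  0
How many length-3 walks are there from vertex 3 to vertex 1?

The number of length-3 walks from vertex 3 to vertex 1 is entry (3,1) of T^3, where T is the adjacency matrix.
T^2 = [[2, 1, 1, 1], [1, 1, 1, 0], [1, 1, 2, 1], [1, 0, 1, 3]]
T^3 = [[2, 1, 3, 4], [1, 0, 1, 3], [3, 1, 2, 4], [4, 3, 4, 2]]

3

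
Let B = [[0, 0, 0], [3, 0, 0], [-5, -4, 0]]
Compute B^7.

B is strictly triangular, hence nilpotent: B^3 = 0, so B^7 = 0.

[[0, 0, 0], [0, 0, 0], [0, 0, 0]]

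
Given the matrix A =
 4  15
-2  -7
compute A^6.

[[-314, -945], [126, 379]]

tr A = -3 and det A = 2, so the characteristic polynomial is λ² − (-3)λ + (2) with roots -1 and -2.
Eigenvectors give P = [[-3, 5], [1, -2]] with P⁻¹ = [[-2, -5], [-1, -3]], and A = P·diag(-1, -2)·P⁻¹.
Then A^6 = P·diag(1, 64)·P⁻¹ = [[-3, 320], [1, -128]] · [[-2, -5], [-1, -3]] = [[-314, -945], [126, 379]].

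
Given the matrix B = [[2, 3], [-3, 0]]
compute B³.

B² = [[-5, 6], [-6, -9]]
B³ = [[-28, -15], [15, -18]]

[[-28, -15], [15, -18]]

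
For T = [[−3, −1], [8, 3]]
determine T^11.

[[−3, −1], [8, 3]]

T² = I (check: tr T = 0 and det T = −1), so T^11 = T since 11 is odd.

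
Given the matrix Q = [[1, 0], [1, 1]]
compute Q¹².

[[1, 0], [12, 1]]

Q = I + N where N = [[0, 0], [1, 0]] is strictly lower-triangular, so N² = 0.
(I + N)¹² = I + 12·N = [[1, 0], [12, 1]].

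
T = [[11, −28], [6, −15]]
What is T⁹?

tr T = −4 and det T = 3, so the characteristic polynomial is λ² − (−4)λ + (3) with roots −1 and −3.
Eigenvectors give P = [[7, 2], [3, 1]] with P⁻¹ = [[1, −2], [−3, 7]], and T = P·diag(−1, −3)·P⁻¹.
Then T⁹ = P·diag(−1, −19683)·P⁻¹ = [[−7, −39366], [−3, −19683]] · [[1, −2], [−3, 7]] = [[118091, −275548], [59046, −137775]].

[[118091, −275548], [59046, −137775]]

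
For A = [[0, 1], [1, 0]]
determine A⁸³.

[[0, 1], [1, 0]]

A² = I (check: tr A = 0 and det A = -1), so A⁸³ = A since 83 is odd.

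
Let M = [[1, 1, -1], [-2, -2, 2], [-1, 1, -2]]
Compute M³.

[[1, 7, -10], [-2, -14, 20], [2, 16, -23]]

M² = [[0, -2, 3], [0, 4, -6], [-1, -5, 7]]
M³ = [[1, 7, -10], [-2, -14, 20], [2, 16, -23]]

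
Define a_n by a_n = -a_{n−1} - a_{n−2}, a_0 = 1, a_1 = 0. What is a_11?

-1

With companion matrix B = [[-1, -1], [1, 0]], [a_n, a_{n−1}]ᵀ = B·[a_{n−1}, a_{n−2}]ᵀ, so [a_11, a_10]ᵀ = B¹⁰·[a_1, a_0]ᵀ.
B¹⁰ = [[-1, -1], [1, 0]], giving [a_11, a_10]ᵀ = [[-1], [0]].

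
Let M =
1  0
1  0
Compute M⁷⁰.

[[1, 0], [1, 0]]

M² = M (a projection; rank 1, trace 1), so M⁷⁰ = M.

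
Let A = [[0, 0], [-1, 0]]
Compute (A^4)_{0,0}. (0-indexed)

A^2 = [[0, 0], [0, 0]]
A^3 = [[0, 0], [0, 0]]
A^4 = [[0, 0], [0, 0]]

0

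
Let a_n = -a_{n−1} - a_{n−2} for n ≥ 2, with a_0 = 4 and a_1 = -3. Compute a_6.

4

With companion matrix B = [[-1, -1], [1, 0]], [a_n, a_{n−1}]ᵀ = B·[a_{n−1}, a_{n−2}]ᵀ, so [a_6, a_5]ᵀ = B^5·[a_1, a_0]ᵀ.
B^5 = [[0, 1], [-1, -1]], giving [a_6, a_5]ᵀ = [[4], [-1]].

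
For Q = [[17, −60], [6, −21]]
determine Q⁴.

tr Q = −4 and det Q = 3, so the characteristic polynomial is λ² − (−4)λ + (3) with roots −1 and −3.
Eigenvectors give P = [[10, 3], [3, 1]] with P⁻¹ = [[1, −3], [−3, 10]], and Q = P·diag(−1, −3)·P⁻¹.
Then Q⁴ = P·diag(1, 81)·P⁻¹ = [[10, 243], [3, 81]] · [[1, −3], [−3, 10]] = [[−719, 2400], [−240, 801]].

[[−719, 2400], [−240, 801]]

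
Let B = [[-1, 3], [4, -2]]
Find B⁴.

B² = [[13, -9], [-12, 16]]
B³ = [[-49, 57], [76, -68]]
B⁴ = [[277, -261], [-348, 364]]

[[277, -261], [-348, 364]]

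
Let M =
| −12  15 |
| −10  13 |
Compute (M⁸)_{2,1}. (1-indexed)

tr M = 1 and det M = −6, so the characteristic polynomial is λ² − (1)λ + (−6) with roots −2 and 3.
Eigenvectors give P = [[3, 1], [2, 1]] with P⁻¹ = [[1, −1], [−2, 3]], and M = P·diag(−2, 3)·P⁻¹.
Then M⁸ = P·diag(256, 6561)·P⁻¹ = [[768, 6561], [512, 6561]] · [[1, −1], [−2, 3]] = [[−12354, 18915], [−12610, 19171]].

−12610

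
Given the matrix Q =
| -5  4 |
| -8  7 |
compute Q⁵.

tr Q = 2 and det Q = -3, so the characteristic polynomial is λ² − (2)λ + (-3) with roots 3 and -1.
Eigenvectors give P = [[-1, 1], [-2, 1]] with P⁻¹ = [[1, -1], [2, -1]], and Q = P·diag(3, -1)·P⁻¹.
Then Q⁵ = P·diag(243, -1)·P⁻¹ = [[-243, -1], [-486, -1]] · [[1, -1], [2, -1]] = [[-245, 244], [-488, 487]].

[[-245, 244], [-488, 487]]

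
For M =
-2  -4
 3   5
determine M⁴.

[[-44, -60], [45, 61]]

tr M = 3 and det M = 2, so the characteristic polynomial is λ² − (3)λ + (2) with roots 1 and 2.
Eigenvectors give P = [[4, -1], [-3, 1]] with P⁻¹ = [[1, 1], [3, 4]], and M = P·diag(1, 2)·P⁻¹.
Then M⁴ = P·diag(1, 16)·P⁻¹ = [[4, -16], [-3, 16]] · [[1, 1], [3, 4]] = [[-44, -60], [45, 61]].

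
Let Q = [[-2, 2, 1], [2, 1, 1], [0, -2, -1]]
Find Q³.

Q² = [[8, -4, -1], [-2, 3, 2], [-4, 0, -1]]
Q³ = [[-24, 14, 5], [10, -5, -1], [8, -6, -3]]

[[-24, 14, 5], [10, -5, -1], [8, -6, -3]]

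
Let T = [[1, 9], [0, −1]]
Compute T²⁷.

[[1, 9], [0, −1]]

T² = I (check: tr T = 0 and det T = −1), so T²⁷ = T since 27 is odd.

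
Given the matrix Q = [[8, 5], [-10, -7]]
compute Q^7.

[[4502, 2315], [-4630, -2443]]

tr Q = 1 and det Q = -6, so the characteristic polynomial is λ² − (1)λ + (-6) with roots -2 and 3.
Eigenvectors give P = [[-1, -1], [2, 1]] with P⁻¹ = [[1, 1], [-2, -1]], and Q = P·diag(-2, 3)·P⁻¹.
Then Q^7 = P·diag(-128, 2187)·P⁻¹ = [[128, -2187], [-256, 2187]] · [[1, 1], [-2, -1]] = [[4502, 2315], [-4630, -2443]].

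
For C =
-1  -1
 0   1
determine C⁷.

C² = I (check: tr C = 0 and det C = -1), so C⁷ = C since 7 is odd.

[[-1, -1], [0, 1]]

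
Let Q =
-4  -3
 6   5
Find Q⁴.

[[-14, -15], [30, 31]]

tr Q = 1 and det Q = -2, so the characteristic polynomial is λ² − (1)λ + (-2) with roots -1 and 2.
Eigenvectors give P = [[1, 1], [-1, -2]] with P⁻¹ = [[2, 1], [-1, -1]], and Q = P·diag(-1, 2)·P⁻¹.
Then Q⁴ = P·diag(1, 16)·P⁻¹ = [[1, 16], [-1, -32]] · [[2, 1], [-1, -1]] = [[-14, -15], [30, 31]].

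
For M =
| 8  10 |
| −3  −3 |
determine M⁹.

[[115538, 191710], [−57513, −95343]]

tr M = 5 and det M = 6, so the characteristic polynomial is λ² − (5)λ + (6) with roots 2 and 3.
Eigenvectors give P = [[−5, −2], [3, 1]] with P⁻¹ = [[1, 2], [−3, −5]], and M = P·diag(2, 3)·P⁻¹.
Then M⁹ = P·diag(512, 19683)·P⁻¹ = [[−2560, −39366], [1536, 19683]] · [[1, 2], [−3, −5]] = [[115538, 191710], [−57513, −95343]].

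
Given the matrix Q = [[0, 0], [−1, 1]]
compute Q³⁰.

[[0, 0], [−1, 1]]

Q² = Q (a projection; rank 1, trace 1), so Q³⁰ = Q.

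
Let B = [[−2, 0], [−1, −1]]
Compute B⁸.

tr B = −3 and det B = 2, so the characteristic polynomial is λ² − (−3)λ + (2) with roots −1 and −2.
Eigenvectors give P = [[0, 1], [−1, 1]] with P⁻¹ = [[1, −1], [1, 0]], and B = P·diag(−1, −2)·P⁻¹.
Then B⁸ = P·diag(1, 256)·P⁻¹ = [[0, 256], [−1, 256]] · [[1, −1], [1, 0]] = [[256, 0], [255, 1]].

[[256, 0], [255, 1]]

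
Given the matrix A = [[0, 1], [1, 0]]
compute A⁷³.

[[0, 1], [1, 0]]

A² = I (check: tr A = 0 and det A = −1), so A⁷³ = A since 73 is odd.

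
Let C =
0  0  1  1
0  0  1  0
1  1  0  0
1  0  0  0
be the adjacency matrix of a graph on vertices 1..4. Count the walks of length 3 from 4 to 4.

0

The number of length-3 walks from vertex 4 to vertex 4 is entry (4,4) of C³, where C is the adjacency matrix.
C² = [[2, 1, 0, 0], [1, 1, 0, 0], [0, 0, 2, 1], [0, 0, 1, 1]]
C³ = [[0, 0, 3, 2], [0, 0, 2, 1], [3, 2, 0, 0], [2, 1, 0, 0]]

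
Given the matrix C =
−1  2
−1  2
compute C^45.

C² = C (a projection; rank 1, trace 1), so C^45 = C.

[[−1, 2], [−1, 2]]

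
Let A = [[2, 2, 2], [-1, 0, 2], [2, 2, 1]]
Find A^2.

[[6, 8, 10], [2, 2, 0], [4, 6, 9]]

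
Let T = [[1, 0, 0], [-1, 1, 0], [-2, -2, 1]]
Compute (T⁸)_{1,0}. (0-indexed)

T = I + N where N = [[0, 0, 0], [-1, 0, 0], [-2, -2, 0]] is strictly lower-triangular, so N³ = 0.
(I + N)⁸ = I + 8·N + 28·N² = [[1, 0, 0], [-8, 1, 0], [40, -16, 1]].

-8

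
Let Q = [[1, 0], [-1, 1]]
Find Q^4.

Q = I + N where N = [[0, 0], [-1, 0]] is strictly lower-triangular, so N^2 = 0.
(I + N)^4 = I + 4·N = [[1, 0], [-4, 1]].

[[1, 0], [-4, 1]]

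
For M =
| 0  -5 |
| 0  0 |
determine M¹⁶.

M is strictly triangular, hence nilpotent: M² = 0, so M¹⁶ = 0.

[[0, 0], [0, 0]]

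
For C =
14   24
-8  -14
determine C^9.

tr C = 0 and det C = -4, so the characteristic polynomial is λ² − (0)λ + (-4) with roots 2 and -2.
Eigenvectors give P = [[-2, -3], [1, 2]] with P⁻¹ = [[-2, -3], [1, 2]], and C = P·diag(2, -2)·P⁻¹.
Then C^9 = P·diag(512, -512)·P⁻¹ = [[-1024, 1536], [512, -1024]] · [[-2, -3], [1, 2]] = [[3584, 6144], [-2048, -3584]].

[[3584, 6144], [-2048, -3584]]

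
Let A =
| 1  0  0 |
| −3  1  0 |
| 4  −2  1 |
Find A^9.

[[1, 0, 0], [−27, 1, 0], [252, −18, 1]]

A = I + N where N = [[0, 0, 0], [−3, 0, 0], [4, −2, 0]] is strictly lower-triangular, so N^3 = 0.
(I + N)^9 = I + 9·N + 36·N^2 = [[1, 0, 0], [−27, 1, 0], [252, −18, 1]].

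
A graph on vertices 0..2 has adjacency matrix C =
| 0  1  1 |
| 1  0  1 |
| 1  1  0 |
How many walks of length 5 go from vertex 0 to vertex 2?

The number of length-5 walks from vertex 0 to vertex 2 is entry (0,2) of C^5, where C is the adjacency matrix.
C^2 = [[2, 1, 1], [1, 2, 1], [1, 1, 2]]
C^3 = [[2, 3, 3], [3, 2, 3], [3, 3, 2]]
C^4 = [[6, 5, 5], [5, 6, 5], [5, 5, 6]]
C^5 = [[10, 11, 11], [11, 10, 11], [11, 11, 10]]

11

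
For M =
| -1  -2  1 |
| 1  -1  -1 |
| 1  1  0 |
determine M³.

[[6, -4, -5], [3, 10, -1], [-3, 3, 3]]

M² = [[0, 5, 1], [-3, -2, 2], [0, -3, 0]]
M³ = [[6, -4, -5], [3, 10, -1], [-3, 3, 3]]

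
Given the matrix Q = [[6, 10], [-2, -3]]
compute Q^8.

tr Q = 3 and det Q = 2, so the characteristic polynomial is λ² − (3)λ + (2) with roots 1 and 2.
Eigenvectors give P = [[-2, 5], [1, -2]] with P⁻¹ = [[2, 5], [1, 2]], and Q = P·diag(1, 2)·P⁻¹.
Then Q^8 = P·diag(1, 256)·P⁻¹ = [[-2, 1280], [1, -512]] · [[2, 5], [1, 2]] = [[1276, 2550], [-510, -1019]].

[[1276, 2550], [-510, -1019]]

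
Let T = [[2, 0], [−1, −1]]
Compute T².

[[4, 0], [−1, 1]]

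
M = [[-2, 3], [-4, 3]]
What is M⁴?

M² = [[-8, 3], [-4, -3]]
M³ = [[4, -15], [20, -21]]
M⁴ = [[52, -33], [44, -3]]

[[52, -33], [44, -3]]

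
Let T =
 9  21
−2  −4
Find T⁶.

tr T = 5 and det T = 6, so the characteristic polynomial is λ² − (5)λ + (6) with roots 3 and 2.
Eigenvectors give P = [[7, −3], [−2, 1]] with P⁻¹ = [[1, 3], [2, 7]], and T = P·diag(3, 2)·P⁻¹.
Then T⁶ = P·diag(729, 64)·P⁻¹ = [[5103, −192], [−1458, 64]] · [[1, 3], [2, 7]] = [[4719, 13965], [−1330, −3926]].

[[4719, 13965], [−1330, −3926]]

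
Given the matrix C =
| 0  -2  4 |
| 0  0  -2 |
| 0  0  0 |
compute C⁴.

C is strictly triangular, hence nilpotent: C³ = 0, so C⁴ = 0.

[[0, 0, 0], [0, 0, 0], [0, 0, 0]]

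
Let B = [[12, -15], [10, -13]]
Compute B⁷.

tr B = -1 and det B = -6, so the characteristic polynomial is λ² − (-1)λ + (-6) with roots 2 and -3.
Eigenvectors give P = [[3, 1], [2, 1]] with P⁻¹ = [[1, -1], [-2, 3]], and B = P·diag(2, -3)·P⁻¹.
Then B⁷ = P·diag(128, -2187)·P⁻¹ = [[384, -2187], [256, -2187]] · [[1, -1], [-2, 3]] = [[4758, -6945], [4630, -6817]].

[[4758, -6945], [4630, -6817]]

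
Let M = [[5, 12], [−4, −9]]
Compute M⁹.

tr M = −4 and det M = 3, so the characteristic polynomial is λ² − (−4)λ + (3) with roots −3 and −1.
Eigenvectors give P = [[−3, −2], [2, 1]] with P⁻¹ = [[1, 2], [−2, −3]], and M = P·diag(−3, −1)·P⁻¹.
Then M⁹ = P·diag(−19683, −1)·P⁻¹ = [[59049, 2], [−39366, −1]] · [[1, 2], [−2, −3]] = [[59045, 118092], [−39364, −78729]].

[[59045, 118092], [−39364, −78729]]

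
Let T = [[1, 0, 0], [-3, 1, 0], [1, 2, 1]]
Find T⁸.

T = I + N where N = [[0, 0, 0], [-3, 0, 0], [1, 2, 0]] is strictly lower-triangular, so N³ = 0.
(I + N)⁸ = I + 8·N + 28·N² = [[1, 0, 0], [-24, 1, 0], [-160, 16, 1]].

[[1, 0, 0], [-24, 1, 0], [-160, 16, 1]]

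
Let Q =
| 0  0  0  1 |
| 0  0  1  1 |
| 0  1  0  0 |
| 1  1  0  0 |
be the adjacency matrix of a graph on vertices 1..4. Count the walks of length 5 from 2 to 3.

The number of length-5 walks from vertex 2 to vertex 3 is entry (2,3) of Q⁵, where Q is the adjacency matrix.
Q² = [[1, 1, 0, 0], [1, 2, 0, 0], [0, 0, 1, 1], [0, 0, 1, 2]]
Q³ = [[0, 0, 1, 2], [0, 0, 2, 3], [1, 2, 0, 0], [2, 3, 0, 0]]
Q⁴ = [[2, 3, 0, 0], [3, 5, 0, 0], [0, 0, 2, 3], [0, 0, 3, 5]]
Q⁵ = [[0, 0, 3, 5], [0, 0, 5, 8], [3, 5, 0, 0], [5, 8, 0, 0]]

5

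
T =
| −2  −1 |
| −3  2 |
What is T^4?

[[49, 0], [0, 49]]

T^2 = [[7, 0], [0, 7]]
T^3 = [[−14, −7], [−21, 14]]
T^4 = [[49, 0], [0, 49]]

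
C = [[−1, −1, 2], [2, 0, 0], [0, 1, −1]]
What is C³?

C² = [[−1, 3, −4], [−2, −2, 4], [2, −1, 1]]
C³ = [[7, −3, 2], [−2, 6, −8], [−4, −1, 3]]

[[7, −3, 2], [−2, 6, −8], [−4, −1, 3]]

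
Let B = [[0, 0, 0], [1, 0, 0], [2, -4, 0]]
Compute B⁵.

B is strictly triangular, hence nilpotent: B³ = 0, so B⁵ = 0.

[[0, 0, 0], [0, 0, 0], [0, 0, 0]]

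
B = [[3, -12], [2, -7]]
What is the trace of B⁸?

6562

tr B = -4 and det B = 3, so the characteristic polynomial is λ² − (-4)λ + (3) with roots -3 and -1.
Eigenvectors give P = [[2, 3], [1, 1]] with P⁻¹ = [[-1, 3], [1, -2]], and B = P·diag(-3, -1)·P⁻¹.
Then B⁸ = P·diag(6561, 1)·P⁻¹ = [[13122, 3], [6561, 1]] · [[-1, 3], [1, -2]] = [[-13119, 39360], [-6560, 19681]].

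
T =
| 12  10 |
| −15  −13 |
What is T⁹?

tr T = −1 and det T = −6, so the characteristic polynomial is λ² − (−1)λ + (−6) with roots 2 and −3.
Eigenvectors give P = [[−1, −2], [1, 3]] with P⁻¹ = [[−3, −2], [1, 1]], and T = P·diag(2, −3)·P⁻¹.
Then T⁹ = P·diag(512, −19683)·P⁻¹ = [[−512, 39366], [512, −59049]] · [[−3, −2], [1, 1]] = [[40902, 40390], [−60585, −60073]].

[[40902, 40390], [−60585, −60073]]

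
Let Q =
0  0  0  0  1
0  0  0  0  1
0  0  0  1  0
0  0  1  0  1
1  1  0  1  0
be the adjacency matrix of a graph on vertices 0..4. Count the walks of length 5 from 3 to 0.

The number of length-5 walks from vertex 3 to vertex 0 is entry (3,0) of Q⁵, where Q is the adjacency matrix.
Q² = [[1, 1, 0, 1, 0], [1, 1, 0, 1, 0], [0, 0, 1, 0, 1], [1, 1, 0, 2, 0], [0, 0, 1, 0, 3]]
Q³ = [[0, 0, 1, 0, 3], [0, 0, 1, 0, 3], [1, 1, 0, 2, 0], [0, 0, 2, 0, 4], [3, 3, 0, 4, 0]]
Q⁴ = [[3, 3, 0, 4, 0], [3, 3, 0, 4, 0], [0, 0, 2, 0, 4], [4, 4, 0, 6, 0], [0, 0, 4, 0, 10]]
Q⁵ = [[0, 0, 4, 0, 10], [0, 0, 4, 0, 10], [4, 4, 0, 6, 0], [0, 0, 6, 0, 14], [10, 10, 0, 14, 0]]

0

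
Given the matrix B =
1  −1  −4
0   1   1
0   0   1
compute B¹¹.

B = I + N where N = [[0, −1, −4], [0, 0, 1], [0, 0, 0]] is strictly upper-triangular, so N³ = 0.
(I + N)¹¹ = I + 11·N + 55·N² = [[1, −11, −99], [0, 1, 11], [0, 0, 1]].

[[1, −11, −99], [0, 1, 11], [0, 0, 1]]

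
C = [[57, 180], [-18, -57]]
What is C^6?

tr C = 0 and det C = -9, so the characteristic polynomial is λ² − (0)λ + (-9) with roots -3 and 3.
Eigenvectors give P = [[-3, 10], [1, -3]] with P⁻¹ = [[3, 10], [1, 3]], and C = P·diag(-3, 3)·P⁻¹.
Then C^6 = P·diag(729, 729)·P⁻¹ = [[-2187, 7290], [729, -2187]] · [[3, 10], [1, 3]] = [[729, 0], [0, 729]].

[[729, 0], [0, 729]]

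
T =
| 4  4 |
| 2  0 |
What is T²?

[[24, 16], [8, 8]]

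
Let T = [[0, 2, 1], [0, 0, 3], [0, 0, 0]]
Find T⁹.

[[0, 0, 0], [0, 0, 0], [0, 0, 0]]

T is strictly triangular, hence nilpotent: T³ = 0, so T⁹ = 0.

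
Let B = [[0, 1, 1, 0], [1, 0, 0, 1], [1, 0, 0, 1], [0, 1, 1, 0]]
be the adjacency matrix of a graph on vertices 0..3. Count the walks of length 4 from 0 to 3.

The number of length-4 walks from vertex 0 to vertex 3 is entry (0,3) of B⁴, where B is the adjacency matrix.
B² = [[2, 0, 0, 2], [0, 2, 2, 0], [0, 2, 2, 0], [2, 0, 0, 2]]
B³ = [[0, 4, 4, 0], [4, 0, 0, 4], [4, 0, 0, 4], [0, 4, 4, 0]]
B⁴ = [[8, 0, 0, 8], [0, 8, 8, 0], [0, 8, 8, 0], [8, 0, 0, 8]]

8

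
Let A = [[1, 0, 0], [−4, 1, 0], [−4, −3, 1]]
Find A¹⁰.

[[1, 0, 0], [−40, 1, 0], [500, −30, 1]]

A = I + N where N = [[0, 0, 0], [−4, 0, 0], [−4, −3, 0]] is strictly lower-triangular, so N³ = 0.
(I + N)¹⁰ = I + 10·N + 45·N² = [[1, 0, 0], [−40, 1, 0], [500, −30, 1]].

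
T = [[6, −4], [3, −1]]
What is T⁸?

tr T = 5 and det T = 6, so the characteristic polynomial is λ² − (5)λ + (6) with roots 2 and 3.
Eigenvectors give P = [[1, 4], [1, 3]] with P⁻¹ = [[−3, 4], [1, −1]], and T = P·diag(2, 3)·P⁻¹.
Then T⁸ = P·diag(256, 6561)·P⁻¹ = [[256, 26244], [256, 19683]] · [[−3, 4], [1, −1]] = [[25476, −25220], [18915, −18659]].

[[25476, −25220], [18915, −18659]]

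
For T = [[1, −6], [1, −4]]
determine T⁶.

tr T = −3 and det T = 2, so the characteristic polynomial is λ² − (−3)λ + (2) with roots −1 and −2.
Eigenvectors give P = [[−3, 2], [−1, 1]] with P⁻¹ = [[−1, 2], [−1, 3]], and T = P·diag(−1, −2)·P⁻¹.
Then T⁶ = P·diag(1, 64)·P⁻¹ = [[−3, 128], [−1, 64]] · [[−1, 2], [−1, 3]] = [[−125, 378], [−63, 190]].

[[−125, 378], [−63, 190]]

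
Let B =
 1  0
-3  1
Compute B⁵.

[[1, 0], [-15, 1]]

B = I + N where N = [[0, 0], [-3, 0]] is strictly lower-triangular, so N² = 0.
(I + N)⁵ = I + 5·N = [[1, 0], [-15, 1]].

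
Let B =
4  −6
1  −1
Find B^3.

tr B = 3 and det B = 2, so the characteristic polynomial is λ² − (3)λ + (2) with roots 1 and 2.
Eigenvectors give P = [[2, −3], [1, −1]] with P⁻¹ = [[−1, 3], [−1, 2]], and B = P·diag(1, 2)·P⁻¹.
Then B^3 = P·diag(1, 8)·P⁻¹ = [[2, −24], [1, −8]] · [[−1, 3], [−1, 2]] = [[22, −42], [7, −13]].

[[22, −42], [7, −13]]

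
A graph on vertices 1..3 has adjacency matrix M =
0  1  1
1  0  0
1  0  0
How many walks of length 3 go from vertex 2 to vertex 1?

The number of length-3 walks from vertex 2 to vertex 1 is entry (2,1) of M³, where M is the adjacency matrix.
M² = [[2, 0, 0], [0, 1, 1], [0, 1, 1]]
M³ = [[0, 2, 2], [2, 0, 0], [2, 0, 0]]

2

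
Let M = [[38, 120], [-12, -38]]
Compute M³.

[[152, 480], [-48, -152]]

tr M = 0 and det M = -4, so the characteristic polynomial is λ² − (0)λ + (-4) with roots 2 and -2.
Eigenvectors give P = [[10, -3], [-3, 1]] with P⁻¹ = [[1, 3], [3, 10]], and M = P·diag(2, -2)·P⁻¹.
Then M³ = P·diag(8, -8)·P⁻¹ = [[80, 24], [-24, -8]] · [[1, 3], [3, 10]] = [[152, 480], [-48, -152]].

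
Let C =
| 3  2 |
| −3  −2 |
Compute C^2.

C² = C (a projection; rank 1, trace 1), so C^2 = C.

[[3, 2], [−3, −2]]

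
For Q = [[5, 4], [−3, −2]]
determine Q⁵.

tr Q = 3 and det Q = 2, so the characteristic polynomial is λ² − (3)λ + (2) with roots 2 and 1.
Eigenvectors give P = [[−4, −1], [3, 1]] with P⁻¹ = [[−1, −1], [3, 4]], and Q = P·diag(2, 1)·P⁻¹.
Then Q⁵ = P·diag(32, 1)·P⁻¹ = [[−128, −1], [96, 1]] · [[−1, −1], [3, 4]] = [[125, 124], [−93, −92]].

[[125, 124], [−93, −92]]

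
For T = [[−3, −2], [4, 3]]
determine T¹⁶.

T² = I (check: tr T = 0 and det T = −1), so T¹⁶ = I since 16 is even.

[[1, 0], [0, 1]]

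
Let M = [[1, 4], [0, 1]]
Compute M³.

[[1, 12], [0, 1]]

M = I + N where N = [[0, 4], [0, 0]] is strictly upper-triangular, so N² = 0.
(I + N)³ = I + 3·N = [[1, 12], [0, 1]].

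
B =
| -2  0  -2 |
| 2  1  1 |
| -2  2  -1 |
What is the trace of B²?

18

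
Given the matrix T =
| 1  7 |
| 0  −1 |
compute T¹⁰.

T² = I (check: tr T = 0 and det T = −1), so T¹⁰ = I since 10 is even.

[[1, 0], [0, 1]]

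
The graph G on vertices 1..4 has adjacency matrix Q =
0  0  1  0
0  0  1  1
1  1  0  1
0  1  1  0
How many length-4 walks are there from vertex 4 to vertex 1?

4

The number of length-4 walks from vertex 4 to vertex 1 is entry (4,1) of Q^4, where Q is the adjacency matrix.
Q^2 = [[1, 1, 0, 1], [1, 2, 1, 1], [0, 1, 3, 1], [1, 1, 1, 2]]
Q^3 = [[0, 1, 3, 1], [1, 2, 4, 3], [3, 4, 2, 4], [1, 3, 4, 2]]
Q^4 = [[3, 4, 2, 4], [4, 7, 6, 6], [2, 6, 11, 6], [4, 6, 6, 7]]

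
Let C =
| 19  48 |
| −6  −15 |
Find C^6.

tr C = 4 and det C = 3, so the characteristic polynomial is λ² − (4)λ + (3) with roots 1 and 3.
Eigenvectors give P = [[−8, −3], [3, 1]] with P⁻¹ = [[1, 3], [−3, −8]], and C = P·diag(1, 3)·P⁻¹.
Then C^6 = P·diag(1, 729)·P⁻¹ = [[−8, −2187], [3, 729]] · [[1, 3], [−3, −8]] = [[6553, 17472], [−2184, −5823]].

[[6553, 17472], [−2184, −5823]]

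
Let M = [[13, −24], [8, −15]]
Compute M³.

[[85, −168], [56, −111]]

tr M = −2 and det M = −3, so the characteristic polynomial is λ² − (−2)λ + (−3) with roots −3 and 1.
Eigenvectors give P = [[−3, 2], [−2, 1]] with P⁻¹ = [[1, −2], [2, −3]], and M = P·diag(−3, 1)·P⁻¹.
Then M³ = P·diag(−27, 1)·P⁻¹ = [[81, 2], [54, 1]] · [[1, −2], [2, −3]] = [[85, −168], [56, −111]].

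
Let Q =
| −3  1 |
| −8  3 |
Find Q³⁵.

[[−3, 1], [−8, 3]]

Q² = I (check: tr Q = 0 and det Q = −1), so Q³⁵ = Q since 35 is odd.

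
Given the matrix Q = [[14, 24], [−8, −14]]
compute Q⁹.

[[3584, 6144], [−2048, −3584]]

tr Q = 0 and det Q = −4, so the characteristic polynomial is λ² − (0)λ + (−4) with roots −2 and 2.
Eigenvectors give P = [[3, 2], [−2, −1]] with P⁻¹ = [[−1, −2], [2, 3]], and Q = P·diag(−2, 2)·P⁻¹.
Then Q⁹ = P·diag(−512, 512)·P⁻¹ = [[−1536, 1024], [1024, −512]] · [[−1, −2], [2, 3]] = [[3584, 6144], [−2048, −3584]].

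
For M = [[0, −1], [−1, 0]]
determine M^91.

M² = I (check: tr M = 0 and det M = −1), so M^91 = M since 91 is odd.

[[0, −1], [−1, 0]]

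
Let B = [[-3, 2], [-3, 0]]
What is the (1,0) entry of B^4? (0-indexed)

B^2 = [[3, -6], [9, -6]]
B^3 = [[9, 6], [-9, 18]]
B^4 = [[-45, 18], [-27, -18]]

-27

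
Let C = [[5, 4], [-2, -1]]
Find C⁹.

tr C = 4 and det C = 3, so the characteristic polynomial is λ² − (4)λ + (3) with roots 3 and 1.
Eigenvectors give P = [[-2, -1], [1, 1]] with P⁻¹ = [[-1, -1], [1, 2]], and C = P·diag(3, 1)·P⁻¹.
Then C⁹ = P·diag(19683, 1)·P⁻¹ = [[-39366, -1], [19683, 1]] · [[-1, -1], [1, 2]] = [[39365, 39364], [-19682, -19681]].

[[39365, 39364], [-19682, -19681]]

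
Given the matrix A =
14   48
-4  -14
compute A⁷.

[[896, 3072], [-256, -896]]

tr A = 0 and det A = -4, so the characteristic polynomial is λ² − (0)λ + (-4) with roots -2 and 2.
Eigenvectors give P = [[-3, -4], [1, 1]] with P⁻¹ = [[1, 4], [-1, -3]], and A = P·diag(-2, 2)·P⁻¹.
Then A⁷ = P·diag(-128, 128)·P⁻¹ = [[384, -512], [-128, 128]] · [[1, 4], [-1, -3]] = [[896, 3072], [-256, -896]].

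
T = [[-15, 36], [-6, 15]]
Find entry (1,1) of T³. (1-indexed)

tr T = 0 and det T = -9, so the characteristic polynomial is λ² − (0)λ + (-9) with roots 3 and -3.
Eigenvectors give P = [[-2, -3], [-1, -1]] with P⁻¹ = [[1, -3], [-1, 2]], and T = P·diag(3, -3)·P⁻¹.
Then T³ = P·diag(27, -27)·P⁻¹ = [[-54, 81], [-27, 27]] · [[1, -3], [-1, 2]] = [[-135, 324], [-54, 135]].

-135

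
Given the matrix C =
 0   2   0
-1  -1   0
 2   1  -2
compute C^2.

[[-2, -2, 0], [1, -1, 0], [-5, 1, 4]]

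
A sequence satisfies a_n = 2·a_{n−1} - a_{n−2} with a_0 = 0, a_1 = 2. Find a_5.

10

With companion matrix B = [[2, -1], [1, 0]], [a_n, a_{n−1}]ᵀ = B·[a_{n−1}, a_{n−2}]ᵀ, so [a_5, a_4]ᵀ = B⁴·[a_1, a_0]ᵀ.
B⁴ = [[5, -4], [4, -3]], giving [a_5, a_4]ᵀ = [[10], [8]].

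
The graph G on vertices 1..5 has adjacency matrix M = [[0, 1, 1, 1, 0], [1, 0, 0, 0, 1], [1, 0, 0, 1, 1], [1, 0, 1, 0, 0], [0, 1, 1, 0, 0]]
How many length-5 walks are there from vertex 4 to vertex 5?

The number of length-5 walks from vertex 4 to vertex 5 is entry (4,5) of M⁵, where M is the adjacency matrix.
M² = [[3, 0, 1, 1, 2], [0, 2, 2, 1, 0], [1, 2, 3, 1, 0], [1, 1, 1, 2, 1], [2, 0, 0, 1, 2]]
M³ = [[2, 5, 6, 4, 1], [5, 0, 1, 2, 4], [6, 1, 2, 4, 5], [4, 2, 4, 2, 2], [1, 4, 5, 2, 0]]
M⁴ = [[15, 3, 7, 8, 11], [3, 9, 11, 6, 1], [7, 11, 15, 8, 3], [8, 6, 8, 8, 6], [11, 1, 3, 6, 9]]
M⁵ = [[18, 26, 34, 22, 10], [26, 4, 10, 14, 20], [34, 10, 18, 22, 26], [22, 14, 22, 16, 14], [10, 20, 26, 14, 4]]

14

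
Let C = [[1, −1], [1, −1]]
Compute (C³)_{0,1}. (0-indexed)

0

C² = [[0, 0], [0, 0]]
C³ = [[0, 0], [0, 0]]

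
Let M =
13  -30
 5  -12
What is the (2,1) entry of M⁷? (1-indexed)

2315

tr M = 1 and det M = -6, so the characteristic polynomial is λ² − (1)λ + (-6) with roots -2 and 3.
Eigenvectors give P = [[-2, 3], [-1, 1]] with P⁻¹ = [[1, -3], [1, -2]], and M = P·diag(-2, 3)·P⁻¹.
Then M⁷ = P·diag(-128, 2187)·P⁻¹ = [[256, 6561], [128, 2187]] · [[1, -3], [1, -2]] = [[6817, -13890], [2315, -4758]].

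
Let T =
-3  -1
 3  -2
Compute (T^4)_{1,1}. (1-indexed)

-39

T^2 = [[6, 5], [-15, 1]]
T^3 = [[-3, -16], [48, 13]]
T^4 = [[-39, 35], [-105, -74]]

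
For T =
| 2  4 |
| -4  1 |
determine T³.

[[-72, -36], [36, -63]]

T² = [[-12, 12], [-12, -15]]
T³ = [[-72, -36], [36, -63]]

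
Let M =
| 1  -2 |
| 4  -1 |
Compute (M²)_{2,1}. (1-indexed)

0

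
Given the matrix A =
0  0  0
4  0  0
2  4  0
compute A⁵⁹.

A is strictly triangular, hence nilpotent: A³ = 0, so A⁵⁹ = 0.

[[0, 0, 0], [0, 0, 0], [0, 0, 0]]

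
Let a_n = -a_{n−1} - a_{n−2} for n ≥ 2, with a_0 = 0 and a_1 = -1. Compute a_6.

With companion matrix M = [[-1, -1], [1, 0]], [a_n, a_{n−1}]ᵀ = M·[a_{n−1}, a_{n−2}]ᵀ, so [a_6, a_5]ᵀ = M⁵·[a_1, a_0]ᵀ.
M⁵ = [[0, 1], [-1, -1]], giving [a_6, a_5]ᵀ = [[0], [1]].

0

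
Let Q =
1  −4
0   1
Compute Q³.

[[1, −12], [0, 1]]

Q = I + N where N = [[0, −4], [0, 0]] is strictly upper-triangular, so N² = 0.
(I + N)³ = I + 3·N = [[1, −12], [0, 1]].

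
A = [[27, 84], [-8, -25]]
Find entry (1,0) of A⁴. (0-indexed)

-160

tr A = 2 and det A = -3, so the characteristic polynomial is λ² − (2)λ + (-3) with roots 3 and -1.
Eigenvectors give P = [[-7, -3], [2, 1]] with P⁻¹ = [[-1, -3], [2, 7]], and A = P·diag(3, -1)·P⁻¹.
Then A⁴ = P·diag(81, 1)·P⁻¹ = [[-567, -3], [162, 1]] · [[-1, -3], [2, 7]] = [[561, 1680], [-160, -479]].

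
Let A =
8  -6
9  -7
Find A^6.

[[190, -126], [189, -125]]

tr A = 1 and det A = -2, so the characteristic polynomial is λ² − (1)λ + (-2) with roots 2 and -1.
Eigenvectors give P = [[-1, -2], [-1, -3]] with P⁻¹ = [[-3, 2], [1, -1]], and A = P·diag(2, -1)·P⁻¹.
Then A^6 = P·diag(64, 1)·P⁻¹ = [[-64, -2], [-64, -3]] · [[-3, 2], [1, -1]] = [[190, -126], [189, -125]].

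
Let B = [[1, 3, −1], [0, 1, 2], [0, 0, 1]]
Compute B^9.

[[1, 27, 207], [0, 1, 18], [0, 0, 1]]

B = I + N where N = [[0, 3, −1], [0, 0, 2], [0, 0, 0]] is strictly upper-triangular, so N^3 = 0.
(I + N)^9 = I + 9·N + 36·N^2 = [[1, 27, 207], [0, 1, 18], [0, 0, 1]].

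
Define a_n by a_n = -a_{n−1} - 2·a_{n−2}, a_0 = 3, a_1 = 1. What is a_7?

With companion matrix A = [[-1, -2], [1, 0]], [a_n, a_{n−1}]ᵀ = A·[a_{n−1}, a_{n−2}]ᵀ, so [a_7, a_6]ᵀ = A^6·[a_1, a_0]ᵀ.
A^6 = [[7, 10], [-5, 2]], giving [a_7, a_6]ᵀ = [[37], [1]].

37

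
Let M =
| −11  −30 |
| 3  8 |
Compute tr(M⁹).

tr M = −3 and det M = 2, so the characteristic polynomial is λ² − (−3)λ + (2) with roots −1 and −2.
Eigenvectors give P = [[3, 10], [−1, −3]] with P⁻¹ = [[−3, −10], [1, 3]], and M = P·diag(−1, −2)·P⁻¹.
Then M⁹ = P·diag(−1, −512)·P⁻¹ = [[−3, −5120], [1, 1536]] · [[−3, −10], [1, 3]] = [[−5111, −15330], [1533, 4598]].

−513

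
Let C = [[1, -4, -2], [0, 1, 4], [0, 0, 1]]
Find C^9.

C = I + N where N = [[0, -4, -2], [0, 0, 4], [0, 0, 0]] is strictly upper-triangular, so N^3 = 0.
(I + N)^9 = I + 9·N + 36·N^2 = [[1, -36, -594], [0, 1, 36], [0, 0, 1]].

[[1, -36, -594], [0, 1, 36], [0, 0, 1]]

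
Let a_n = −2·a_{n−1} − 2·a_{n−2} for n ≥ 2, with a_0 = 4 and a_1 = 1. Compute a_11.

With companion matrix T = [[−2, −2], [1, 0]], [a_n, a_{n−1}]ᵀ = T·[a_{n−1}, a_{n−2}]ᵀ, so [a_11, a_10]ᵀ = T^10·[a_1, a_0]ᵀ.
T^10 = [[32, 64], [−32, −32]], giving [a_11, a_10]ᵀ = [[288], [−160]].

288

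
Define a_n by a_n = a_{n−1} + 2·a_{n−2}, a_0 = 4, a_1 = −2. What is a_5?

With companion matrix A = [[1, 2], [1, 0]], [a_n, a_{n−1}]ᵀ = A·[a_{n−1}, a_{n−2}]ᵀ, so [a_5, a_4]ᵀ = A⁴·[a_1, a_0]ᵀ.
A⁴ = [[11, 10], [5, 6]], giving [a_5, a_4]ᵀ = [[18], [14]].

18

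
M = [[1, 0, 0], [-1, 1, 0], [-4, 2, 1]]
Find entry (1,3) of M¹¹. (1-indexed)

M = I + N where N = [[0, 0, 0], [-1, 0, 0], [-4, 2, 0]] is strictly lower-triangular, so N³ = 0.
(I + N)¹¹ = I + 11·N + 55·N² = [[1, 0, 0], [-11, 1, 0], [-154, 22, 1]].

0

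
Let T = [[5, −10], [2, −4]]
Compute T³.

[[5, −10], [2, −4]]

T² = T (a projection; rank 1, trace 1), so T³ = T.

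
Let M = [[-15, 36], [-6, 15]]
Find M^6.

[[729, 0], [0, 729]]

tr M = 0 and det M = -9, so the characteristic polynomial is λ² − (0)λ + (-9) with roots -3 and 3.
Eigenvectors give P = [[3, -2], [1, -1]] with P⁻¹ = [[1, -2], [1, -3]], and M = P·diag(-3, 3)·P⁻¹.
Then M^6 = P·diag(729, 729)·P⁻¹ = [[2187, -1458], [729, -729]] · [[1, -2], [1, -3]] = [[729, 0], [0, 729]].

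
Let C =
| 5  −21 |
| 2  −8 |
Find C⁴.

tr C = −3 and det C = 2, so the characteristic polynomial is λ² − (−3)λ + (2) with roots −2 and −1.
Eigenvectors give P = [[−3, 7], [−1, 2]] with P⁻¹ = [[2, −7], [1, −3]], and C = P·diag(−2, −1)·P⁻¹.
Then C⁴ = P·diag(16, 1)·P⁻¹ = [[−48, 7], [−16, 2]] · [[2, −7], [1, −3]] = [[−89, 315], [−30, 106]].

[[−89, 315], [−30, 106]]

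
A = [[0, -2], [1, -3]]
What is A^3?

tr A = -3 and det A = 2, so the characteristic polynomial is λ² − (-3)λ + (2) with roots -2 and -1.
Eigenvectors give P = [[1, 2], [1, 1]] with P⁻¹ = [[-1, 2], [1, -1]], and A = P·diag(-2, -1)·P⁻¹.
Then A^3 = P·diag(-8, -1)·P⁻¹ = [[-8, -2], [-8, -1]] · [[-1, 2], [1, -1]] = [[6, -14], [7, -15]].

[[6, -14], [7, -15]]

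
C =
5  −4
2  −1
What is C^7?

tr C = 4 and det C = 3, so the characteristic polynomial is λ² − (4)λ + (3) with roots 1 and 3.
Eigenvectors give P = [[1, 2], [1, 1]] with P⁻¹ = [[−1, 2], [1, −1]], and C = P·diag(1, 3)·P⁻¹.
Then C^7 = P·diag(1, 2187)·P⁻¹ = [[1, 4374], [1, 2187]] · [[−1, 2], [1, −1]] = [[4373, −4372], [2186, −2185]].

[[4373, −4372], [2186, −2185]]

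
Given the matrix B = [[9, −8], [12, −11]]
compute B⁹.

[[39369, −39368], [59052, −59051]]

tr B = −2 and det B = −3, so the characteristic polynomial is λ² − (−2)λ + (−3) with roots 1 and −3.
Eigenvectors give P = [[1, −2], [1, −3]] with P⁻¹ = [[3, −2], [1, −1]], and B = P·diag(1, −3)·P⁻¹.
Then B⁹ = P·diag(1, −19683)·P⁻¹ = [[1, 39366], [1, 59049]] · [[3, −2], [1, −1]] = [[39369, −39368], [59052, −59051]].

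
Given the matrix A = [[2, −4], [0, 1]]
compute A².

[[4, −12], [0, 1]]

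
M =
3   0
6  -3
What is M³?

tr M = 0 and det M = -9, so the characteristic polynomial is λ² − (0)λ + (-9) with roots -3 and 3.
Eigenvectors give P = [[0, 1], [-1, 1]] with P⁻¹ = [[1, -1], [1, 0]], and M = P·diag(-3, 3)·P⁻¹.
Then M³ = P·diag(-27, 27)·P⁻¹ = [[0, 27], [27, 27]] · [[1, -1], [1, 0]] = [[27, 0], [54, -27]].

[[27, 0], [54, -27]]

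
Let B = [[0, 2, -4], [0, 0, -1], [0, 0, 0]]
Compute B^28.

B is strictly triangular, hence nilpotent: B^3 = 0, so B^28 = 0.

[[0, 0, 0], [0, 0, 0], [0, 0, 0]]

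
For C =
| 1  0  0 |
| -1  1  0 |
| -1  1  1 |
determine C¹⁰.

[[1, 0, 0], [-10, 1, 0], [-55, 10, 1]]

C = I + N where N = [[0, 0, 0], [-1, 0, 0], [-1, 1, 0]] is strictly lower-triangular, so N³ = 0.
(I + N)¹⁰ = I + 10·N + 45·N² = [[1, 0, 0], [-10, 1, 0], [-55, 10, 1]].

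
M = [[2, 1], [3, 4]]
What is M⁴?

[[157, 156], [468, 469]]

M² = [[7, 6], [18, 19]]
M³ = [[32, 31], [93, 94]]
M⁴ = [[157, 156], [468, 469]]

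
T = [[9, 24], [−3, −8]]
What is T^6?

[[9, 24], [−3, −8]]

T² = T (a projection; rank 1, trace 1), so T^6 = T.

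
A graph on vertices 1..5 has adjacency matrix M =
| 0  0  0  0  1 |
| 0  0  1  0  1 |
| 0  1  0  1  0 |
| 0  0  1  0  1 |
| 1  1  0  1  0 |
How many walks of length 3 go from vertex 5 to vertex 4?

5

The number of length-3 walks from vertex 5 to vertex 4 is entry (5,4) of M³, where M is the adjacency matrix.
M² = [[1, 1, 0, 1, 0], [1, 2, 0, 2, 0], [0, 0, 2, 0, 2], [1, 2, 0, 2, 0], [0, 0, 2, 0, 3]]
M³ = [[0, 0, 2, 0, 3], [0, 0, 4, 0, 5], [2, 4, 0, 4, 0], [0, 0, 4, 0, 5], [3, 5, 0, 5, 0]]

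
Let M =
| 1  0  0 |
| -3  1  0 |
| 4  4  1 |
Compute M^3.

M = I + N where N = [[0, 0, 0], [-3, 0, 0], [4, 4, 0]] is strictly lower-triangular, so N^3 = 0.
(I + N)^3 = I + 3·N + 3·N^2 = [[1, 0, 0], [-9, 1, 0], [-24, 12, 1]].

[[1, 0, 0], [-9, 1, 0], [-24, 12, 1]]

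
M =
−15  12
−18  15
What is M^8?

[[6561, 0], [0, 6561]]

tr M = 0 and det M = −9, so the characteristic polynomial is λ² − (0)λ + (−9) with roots −3 and 3.
Eigenvectors give P = [[1, −2], [1, −3]] with P⁻¹ = [[3, −2], [1, −1]], and M = P·diag(−3, 3)·P⁻¹.
Then M^8 = P·diag(6561, 6561)·P⁻¹ = [[6561, −13122], [6561, −19683]] · [[3, −2], [1, −1]] = [[6561, 0], [0, 6561]].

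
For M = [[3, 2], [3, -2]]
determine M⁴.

[[231, 50], [75, 106]]

M² = [[15, 2], [3, 10]]
M³ = [[51, 26], [39, -14]]
M⁴ = [[231, 50], [75, 106]]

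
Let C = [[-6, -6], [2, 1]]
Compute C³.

[[-84, -114], [38, 49]]

tr C = -5 and det C = 6, so the characteristic polynomial is λ² − (-5)λ + (6) with roots -3 and -2.
Eigenvectors give P = [[-2, -3], [1, 2]] with P⁻¹ = [[-2, -3], [1, 2]], and C = P·diag(-3, -2)·P⁻¹.
Then C³ = P·diag(-27, -8)·P⁻¹ = [[54, 24], [-27, -16]] · [[-2, -3], [1, 2]] = [[-84, -114], [38, 49]].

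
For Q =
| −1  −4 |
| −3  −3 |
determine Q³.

Q² = [[13, 16], [12, 21]]
Q³ = [[−61, −100], [−75, −111]]

[[−61, −100], [−75, −111]]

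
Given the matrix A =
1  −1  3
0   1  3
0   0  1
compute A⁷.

A = I + N where N = [[0, −1, 3], [0, 0, 3], [0, 0, 0]] is strictly upper-triangular, so N³ = 0.
(I + N)⁷ = I + 7·N + 21·N² = [[1, −7, −42], [0, 1, 21], [0, 0, 1]].

[[1, −7, −42], [0, 1, 21], [0, 0, 1]]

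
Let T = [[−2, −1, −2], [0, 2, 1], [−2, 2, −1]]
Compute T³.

T² = [[8, −4, 5], [−2, 6, 1], [6, 4, 7]]
T³ = [[−26, −6, −25], [2, 16, 9], [−26, 16, −15]]

[[−26, −6, −25], [2, 16, 9], [−26, 16, −15]]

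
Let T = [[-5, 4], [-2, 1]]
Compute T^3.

tr T = -4 and det T = 3, so the characteristic polynomial is λ² − (-4)λ + (3) with roots -3 and -1.
Eigenvectors give P = [[2, 1], [1, 1]] with P⁻¹ = [[1, -1], [-1, 2]], and T = P·diag(-3, -1)·P⁻¹.
Then T^3 = P·diag(-27, -1)·P⁻¹ = [[-54, -1], [-27, -1]] · [[1, -1], [-1, 2]] = [[-53, 52], [-26, 25]].

[[-53, 52], [-26, 25]]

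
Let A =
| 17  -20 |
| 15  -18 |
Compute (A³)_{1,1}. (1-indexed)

113

tr A = -1 and det A = -6, so the characteristic polynomial is λ² − (-1)λ + (-6) with roots -3 and 2.
Eigenvectors give P = [[-1, -4], [-1, -3]] with P⁻¹ = [[3, -4], [-1, 1]], and A = P·diag(-3, 2)·P⁻¹.
Then A³ = P·diag(-27, 8)·P⁻¹ = [[27, -32], [27, -24]] · [[3, -4], [-1, 1]] = [[113, -140], [105, -132]].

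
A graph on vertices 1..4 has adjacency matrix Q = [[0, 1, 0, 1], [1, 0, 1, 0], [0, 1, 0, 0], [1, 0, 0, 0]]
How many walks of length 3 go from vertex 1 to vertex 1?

The number of length-3 walks from vertex 1 to vertex 1 is entry (1,1) of Q³, where Q is the adjacency matrix.
Q² = [[2, 0, 1, 0], [0, 2, 0, 1], [1, 0, 1, 0], [0, 1, 0, 1]]
Q³ = [[0, 3, 0, 2], [3, 0, 2, 0], [0, 2, 0, 1], [2, 0, 1, 0]]

0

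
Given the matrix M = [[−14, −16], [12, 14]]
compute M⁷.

tr M = 0 and det M = −4, so the characteristic polynomial is λ² − (0)λ + (−4) with roots 2 and −2.
Eigenvectors give P = [[−1, −4], [1, 3]] with P⁻¹ = [[3, 4], [−1, −1]], and M = P·diag(2, −2)·P⁻¹.
Then M⁷ = P·diag(128, −128)·P⁻¹ = [[−128, 512], [128, −384]] · [[3, 4], [−1, −1]] = [[−896, −1024], [768, 896]].

[[−896, −1024], [768, 896]]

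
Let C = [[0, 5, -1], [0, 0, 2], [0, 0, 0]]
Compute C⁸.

[[0, 0, 0], [0, 0, 0], [0, 0, 0]]

C is strictly triangular, hence nilpotent: C³ = 0, so C⁸ = 0.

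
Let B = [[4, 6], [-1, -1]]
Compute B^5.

[[94, 186], [-31, -61]]

tr B = 3 and det B = 2, so the characteristic polynomial is λ² − (3)λ + (2) with roots 1 and 2.
Eigenvectors give P = [[-2, -3], [1, 1]] with P⁻¹ = [[1, 3], [-1, -2]], and B = P·diag(1, 2)·P⁻¹.
Then B^5 = P·diag(1, 32)·P⁻¹ = [[-2, -96], [1, 32]] · [[1, 3], [-1, -2]] = [[94, 186], [-31, -61]].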